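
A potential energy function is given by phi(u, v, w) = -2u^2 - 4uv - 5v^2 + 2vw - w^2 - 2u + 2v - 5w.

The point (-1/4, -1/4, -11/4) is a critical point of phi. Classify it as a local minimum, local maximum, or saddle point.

local maximum

The Hessian is constant: H = [[-4, -4, 0], [-4, -10, 2], [0, 2, -2]].
Leading principal minors: Δ₁ = -4, Δ₂ = 24, Δ₃ = -32.
The minors alternate sign starting negative (−, +, −), so H is negative definite: a local maximum.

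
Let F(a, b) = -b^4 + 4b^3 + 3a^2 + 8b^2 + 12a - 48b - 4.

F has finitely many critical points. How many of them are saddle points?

F separates as a function of a plus a function of b, so ∇F=0 decouples.
∂F/∂a = 6(a + 2) = 0 at a ∈ {-2}; ∂F/∂b = -4(b - 3)(b - 2)(b + 2) = 0 at b ∈ {-2, 2, 3}.
The Hessian is diagonal: diag(F_aa, F_bb). Second derivatives: F_aa(-2)=6; F_bb(-2)=-80, F_bb(2)=16, F_bb(3)=-20.
Saddle points occur where the two diagonal entries have opposite signs: (-2, -2), (-2, 3). Count: 2.

2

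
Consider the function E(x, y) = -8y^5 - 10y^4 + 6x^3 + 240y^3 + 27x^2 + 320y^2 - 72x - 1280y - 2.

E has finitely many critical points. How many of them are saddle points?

4

E separates as a function of x plus a function of y, so ∇E=0 decouples.
∂E/∂x = 18(x - 1)(x + 4) = 0 at x ∈ {-4, 1}; ∂E/∂y = -40(y - 4)(y - 1)(y + 2)(y + 4) = 0 at y ∈ {-4, -2, 1, 4}.
The Hessian is diagonal: diag(E_xx, E_yy). Second derivatives: E_xx(-4)=-90, E_xx(1)=90; E_yy(-4)=3200, E_yy(-2)=-1440, E_yy(1)=1800, E_yy(4)=-5760.
Saddle points occur where the two diagonal entries have opposite signs: (-4, -4), (-4, 1), (1, -2), (1, 4). Count: 4.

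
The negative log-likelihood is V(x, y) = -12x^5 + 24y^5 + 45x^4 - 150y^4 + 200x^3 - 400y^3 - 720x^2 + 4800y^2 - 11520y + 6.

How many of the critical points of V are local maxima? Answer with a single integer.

4

V separates as a function of x plus a function of y, so ∇V=0 decouples.
∂V/∂x = -60x(x - 4)(x - 2)(x + 3) = 0 at x ∈ {-3, 0, 2, 4}; ∂V/∂y = 120(y - 4)(y - 3)(y - 2)(y + 4) = 0 at y ∈ {-4, 2, 3, 4}.
The Hessian is diagonal: diag(V_xx, V_yy). Second derivatives: V_xx(-3)=6300, V_xx(0)=-1440, V_xx(2)=1200, V_xx(4)=-3360; V_yy(-4)=-40320, V_yy(2)=1440, V_yy(3)=-840, V_yy(4)=1920.
Local maxima occur where both diagonal entries negative: (0, -4), (0, 3), (4, -4), (4, 3). Count: 4.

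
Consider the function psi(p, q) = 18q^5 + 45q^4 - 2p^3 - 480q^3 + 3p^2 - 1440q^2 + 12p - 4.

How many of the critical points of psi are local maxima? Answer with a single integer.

psi separates as a function of p plus a function of q, so ∇psi=0 decouples.
∂psi/∂p = -6(p - 2)(p + 1) = 0 at p ∈ {-1, 2}; ∂psi/∂q = 90q(q - 4)(q + 2)(q + 4) = 0 at q ∈ {-4, -2, 0, 4}.
The Hessian is diagonal: diag(psi_pp, psi_qq). Second derivatives: psi_pp(-1)=18, psi_pp(2)=-18; psi_qq(-4)=-5760, psi_qq(-2)=2160, psi_qq(0)=-2880, psi_qq(4)=17280.
Local maxima occur where both diagonal entries negative: (2, -4), (2, 0). Count: 2.

2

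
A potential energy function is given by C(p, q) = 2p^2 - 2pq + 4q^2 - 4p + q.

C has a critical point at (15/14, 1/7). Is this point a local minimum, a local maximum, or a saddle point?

The Hessian of C is constant: H = [[4, -2], [-2, 8]].
det(H) = 4·8 − (-2)² = 28.
det(H) > 0 and tr(H) = 12 > 0, so H is positive definite and the point is a local minimum.

local minimum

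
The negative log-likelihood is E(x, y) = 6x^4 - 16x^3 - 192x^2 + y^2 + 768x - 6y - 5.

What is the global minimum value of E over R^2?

-3598

E(x,y) separates as P(x) + Q(y) − 5, so its minimum is min P + min Q − 5.
P'(x) = 24(x - 4)(x - 2)(x + 4) vanishes at x ∈ {-4, 2, 4}; Q'(y) = 2y - 6 vanishes at y ∈ {3}.
Local minima of P (where P''>0): P(-4)=-3584, P(4)=512. Local minima of Q: Q(3)=-9.
So the global minimum of E is P(-4) + Q(3) − 5 = -3584 − 9 − 5 = -3598, attained at (-4, 3).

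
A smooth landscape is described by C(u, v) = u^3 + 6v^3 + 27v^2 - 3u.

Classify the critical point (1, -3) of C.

saddle point

The mixed partial ∂²C/∂u∂v is 0, so the Hessian at any point is diag(C_uu, C_vv) = diag(6u, 18(2v + 3)).
At (1, -3): H = diag(6, -54).
The eigenvalues have opposite signs, so H is indefinite: a saddle point.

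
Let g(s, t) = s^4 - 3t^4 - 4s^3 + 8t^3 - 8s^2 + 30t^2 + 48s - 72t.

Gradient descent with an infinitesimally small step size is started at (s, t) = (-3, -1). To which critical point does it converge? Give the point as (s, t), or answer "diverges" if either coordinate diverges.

g is separable, so gradient descent decouples: s follows -∂g/∂s, t follows -∂g/∂t.
∂g/∂s = 4(s - 3)(s - 2)(s + 2); at s=-3 this is -120, so s increases.
∂g/∂t = -12(t - 3)(t - 1)(t + 2); at t=-1 this is -96, so t increases.
s converges to its nearest critical value -2 (a local min of the s-part); t converges to 1. The iterate converges to (-2, 1).

(-2, 1)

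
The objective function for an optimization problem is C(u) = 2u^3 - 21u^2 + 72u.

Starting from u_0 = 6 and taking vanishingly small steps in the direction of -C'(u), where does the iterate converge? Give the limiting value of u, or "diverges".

4

C'(u) = 6(u - 4)(u - 3), so C'(6) = 36.
Gradient descent moves in the -C' direction, i.e. u is decreasing.
The nearest critical point in that direction is u = 4, where C'' = 6 > 0 (a local minimum). The iterate converges there.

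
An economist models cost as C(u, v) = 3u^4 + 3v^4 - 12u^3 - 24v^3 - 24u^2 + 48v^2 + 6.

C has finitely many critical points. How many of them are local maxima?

C separates as a function of u plus a function of v, so ∇C=0 decouples.
∂C/∂u = 12u(u - 4)(u + 1) = 0 at u ∈ {-1, 0, 4}; ∂C/∂v = 12v(v - 4)(v - 2) = 0 at v ∈ {0, 2, 4}.
The Hessian is diagonal: diag(C_uu, C_vv). Second derivatives: C_uu(-1)=60, C_uu(0)=-48, C_uu(4)=240; C_vv(0)=96, C_vv(2)=-48, C_vv(4)=96.
Local maxima occur where both diagonal entries negative: (0, 2). Count: 1.

1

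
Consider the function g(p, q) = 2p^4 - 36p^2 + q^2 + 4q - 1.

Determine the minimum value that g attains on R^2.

g(p,q) separates as A(p) + B(q) − 1, so its minimum is min A + min B − 1.
A'(p) = 8p(p - 3)(p + 3) vanishes at p ∈ {-3, 0, 3}; B'(q) = 2q + 4 vanishes at q ∈ {-2}.
Local minima of A (where A''>0): A(-3)=-162, A(3)=-162. Local minima of B: B(-2)=-4.
So the global minimum of g is A(-3) + B(-2) − 1 = -162 − 4 − 1 = -167, attained at (-3, -2).

-167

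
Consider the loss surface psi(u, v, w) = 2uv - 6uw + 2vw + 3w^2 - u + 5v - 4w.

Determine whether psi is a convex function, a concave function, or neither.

psi is quadratic, so its Hessian is the constant matrix H = [[0, 2, -6], [2, 0, 2], [-6, 2, 6]].
Leading principal minors: 0, -4, -72.
Neither pattern holds ⇒ H is indefinite ⇒ neither convex nor concave.

neither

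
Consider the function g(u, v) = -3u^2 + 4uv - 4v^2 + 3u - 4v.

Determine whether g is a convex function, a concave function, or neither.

concave

g is quadratic, so its Hessian is the constant matrix H = [[-6, 4], [4, -8]].
det(H) = 32, tr(H) = -14.
det(H) > 0 and tr(H) < 0, so H is negative definite everywhere: concave.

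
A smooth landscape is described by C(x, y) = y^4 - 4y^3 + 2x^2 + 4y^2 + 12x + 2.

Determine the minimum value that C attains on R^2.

-16

C(x,y) separates as P(x) + Q(y) + 2, so its minimum is min P + min Q + 2.
P'(x) = 4x + 12 vanishes at x ∈ {-3}; Q'(y) = 4y(y - 2)(y - 1) vanishes at y ∈ {0, 1, 2}.
Local minima of P (where P''>0): P(-3)=-18. Local minima of Q: Q(0)=0, Q(2)=0.
So the global minimum of C is P(-3) + Q(0) + 2 = -18 + 0 + 2 = -16, attained at (-3, 0).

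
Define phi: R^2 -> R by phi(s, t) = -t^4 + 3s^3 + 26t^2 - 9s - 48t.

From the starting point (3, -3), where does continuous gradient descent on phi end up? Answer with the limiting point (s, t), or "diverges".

(1, 1)

phi is separable, so gradient descent decouples: s follows -∂phi/∂s, t follows -∂phi/∂t.
∂phi/∂s = 9(s - 1)(s + 1); at s=3 this is 72, so s decreases.
∂phi/∂t = -4(t - 3)(t - 1)(t + 4); at t=-3 this is -96, so t increases.
s converges to its nearest critical value 1 (a local min of the s-part); t converges to 1. The iterate converges to (1, 1).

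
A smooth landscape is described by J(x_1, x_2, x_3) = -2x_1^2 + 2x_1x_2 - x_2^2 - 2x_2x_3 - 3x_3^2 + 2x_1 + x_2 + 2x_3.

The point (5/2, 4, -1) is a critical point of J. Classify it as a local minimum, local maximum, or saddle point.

The Hessian is constant: H = [[-4, 2, 0], [2, -2, -2], [0, -2, -6]].
Leading principal minors: Δ₁ = -4, Δ₂ = 4, Δ₃ = -8.
The minors alternate sign starting negative (−, +, −), so H is negative definite: a local maximum.

local maximum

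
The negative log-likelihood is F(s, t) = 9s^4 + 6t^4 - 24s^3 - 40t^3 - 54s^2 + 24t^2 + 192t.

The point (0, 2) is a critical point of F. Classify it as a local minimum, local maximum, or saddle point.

The mixed partial ∂²F/∂s∂t is 0, so the Hessian at any point is diag(F_ss, F_tt) = diag(36(3s^2 - 4s - 3), 24(3t^2 - 10t + 2)).
At (0, 2): H = diag(-108, -144).
Both eigenvalues are negative, so H is negative definite: a local maximum.

local maximum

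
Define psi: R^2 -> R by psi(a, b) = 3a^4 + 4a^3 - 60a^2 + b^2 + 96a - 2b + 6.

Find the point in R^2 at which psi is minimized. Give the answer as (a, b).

psi(a,b) separates as P(a) + Q(b) + 6, so its minimum is min P + min Q + 6.
P'(a) = 12(a - 2)(a - 1)(a + 4) vanishes at a ∈ {-4, 1, 2}; Q'(b) = 2b - 2 vanishes at b ∈ {1}.
Local minima of P (where P''>0): P(-4)=-832, P(2)=32. Local minima of Q: Q(1)=-1.
So the global minimum of psi is P(-4) + Q(1) + 6 = -832 − 1 + 6 = -827, attained at (-4, 1).

(-4, 1)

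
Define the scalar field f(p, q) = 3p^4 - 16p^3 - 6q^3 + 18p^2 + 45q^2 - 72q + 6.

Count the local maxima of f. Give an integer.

1

f separates as a function of p plus a function of q, so ∇f=0 decouples.
∂f/∂p = 12p(p - 3)(p - 1) = 0 at p ∈ {0, 1, 3}; ∂f/∂q = -18(q - 4)(q - 1) = 0 at q ∈ {1, 4}.
The Hessian is diagonal: diag(f_pp, f_qq). Second derivatives: f_pp(0)=36, f_pp(1)=-24, f_pp(3)=72; f_qq(1)=54, f_qq(4)=-54.
Local maxima occur where both diagonal entries negative: (1, 4). Count: 1.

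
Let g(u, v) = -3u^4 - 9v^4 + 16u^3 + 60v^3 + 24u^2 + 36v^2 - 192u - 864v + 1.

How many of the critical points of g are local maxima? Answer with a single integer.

4

g separates as a function of u plus a function of v, so ∇g=0 decouples.
∂g/∂u = -12(u - 4)(u - 2)(u + 2) = 0 at u ∈ {-2, 2, 4}; ∂g/∂v = -36(v - 4)(v - 3)(v + 2) = 0 at v ∈ {-2, 3, 4}.
The Hessian is diagonal: diag(g_uu, g_vv). Second derivatives: g_uu(-2)=-288, g_uu(2)=96, g_uu(4)=-144; g_vv(-2)=-1080, g_vv(3)=180, g_vv(4)=-216.
Local maxima occur where both diagonal entries negative: (-2, -2), (-2, 4), (4, -2), (4, 4). Count: 4.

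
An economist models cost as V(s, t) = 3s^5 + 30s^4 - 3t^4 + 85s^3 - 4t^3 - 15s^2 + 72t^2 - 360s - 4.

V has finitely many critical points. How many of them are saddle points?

6

V separates as a function of s plus a function of t, so ∇V=0 decouples.
∂V/∂s = 15(s - 1)(s + 2)(s + 3)(s + 4) = 0 at s ∈ {-4, -3, -2, 1}; ∂V/∂t = -12t(t - 3)(t + 4) = 0 at t ∈ {-4, 0, 3}.
The Hessian is diagonal: diag(V_ss, V_tt). Second derivatives: V_ss(-4)=-150, V_ss(-3)=60, V_ss(-2)=-90, V_ss(1)=900; V_tt(-4)=-336, V_tt(0)=144, V_tt(3)=-252.
Saddle points occur where the two diagonal entries have opposite signs: (-4, 0), (-3, -4), (-3, 3), (-2, 0), (1, -4), (1, 3). Count: 6.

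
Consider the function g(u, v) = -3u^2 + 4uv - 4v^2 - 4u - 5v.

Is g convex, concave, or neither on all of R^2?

g is quadratic, so its Hessian is the constant matrix H = [[-6, 4], [4, -8]].
det(H) = 32, tr(H) = -14.
det(H) > 0 and tr(H) < 0, so H is negative definite everywhere: concave.

concave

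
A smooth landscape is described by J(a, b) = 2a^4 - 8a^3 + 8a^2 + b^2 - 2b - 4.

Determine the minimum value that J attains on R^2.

-5

J(a,b) separates as P(a) + Q(b) − 4, so its minimum is min P + min Q − 4.
P'(a) = 8a(a - 2)(a - 1) vanishes at a ∈ {0, 1, 2}; Q'(b) = 2b - 2 vanishes at b ∈ {1}.
Local minima of P (where P''>0): P(0)=0, P(2)=0. Local minima of Q: Q(1)=-1.
So the global minimum of J is P(0) + Q(1) − 4 = 0 − 1 − 4 = -5, attained at (0, 1).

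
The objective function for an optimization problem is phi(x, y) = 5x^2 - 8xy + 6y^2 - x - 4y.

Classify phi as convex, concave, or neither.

convex

phi is quadratic, so its Hessian is the constant matrix H = [[10, -8], [-8, 12]].
det(H) = 56, tr(H) = 22.
det(H) > 0 and tr(H) > 0, so H is positive definite everywhere: convex.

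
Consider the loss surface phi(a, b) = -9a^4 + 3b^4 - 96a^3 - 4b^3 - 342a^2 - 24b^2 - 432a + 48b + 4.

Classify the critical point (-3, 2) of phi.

local minimum

The mixed partial ∂²phi/∂a∂b is 0, so the Hessian at any point is diag(phi_aa, phi_bb) = diag(-36(3a^2 + 16a + 19), 12(3b^2 - 2b - 4)).
At (-3, 2): H = diag(72, 48).
Both eigenvalues are positive, so H is positive definite: a local minimum.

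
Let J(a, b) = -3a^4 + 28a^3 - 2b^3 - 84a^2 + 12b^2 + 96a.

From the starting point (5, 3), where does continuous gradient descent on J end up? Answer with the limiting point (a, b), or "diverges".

J is separable, so gradient descent decouples: a follows -∂J/∂a, b follows -∂J/∂b.
∂J/∂a = -12(a - 4)(a - 2)(a - 1); at a=5 this is -144, so a increases.
∂J/∂b = -6b(b - 4); at b=3 this is 18, so b decreases.
The a-coordinate has no critical point in that direction and runs off to infinity.

diverges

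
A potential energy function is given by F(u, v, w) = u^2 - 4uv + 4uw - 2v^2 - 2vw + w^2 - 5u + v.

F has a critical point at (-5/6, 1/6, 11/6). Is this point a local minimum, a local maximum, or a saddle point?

saddle point

The Hessian is constant: H = [[2, -4, 4], [-4, -4, -2], [4, -2, 2]].
Leading principal minors: Δ₁ = 2, Δ₂ = -24, Δ₃ = 72.
The minors fit neither the all-positive nor the alternating-sign pattern, so H is indefinite: a saddle point.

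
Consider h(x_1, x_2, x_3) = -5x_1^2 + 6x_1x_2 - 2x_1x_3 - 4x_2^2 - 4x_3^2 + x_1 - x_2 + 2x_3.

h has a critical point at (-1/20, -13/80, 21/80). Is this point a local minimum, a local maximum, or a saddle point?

The Hessian is constant: H = [[-10, 6, -2], [6, -8, 0], [-2, 0, -8]].
Leading principal minors: Δ₁ = -10, Δ₂ = 44, Δ₃ = -320.
The minors alternate sign starting negative (−, +, −), so H is negative definite: a local maximum.

local maximum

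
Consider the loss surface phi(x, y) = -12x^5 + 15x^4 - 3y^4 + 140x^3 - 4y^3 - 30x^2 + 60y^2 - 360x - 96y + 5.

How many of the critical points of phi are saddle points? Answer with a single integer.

phi separates as a function of x plus a function of y, so ∇phi=0 decouples.
∂phi/∂x = -60(x - 3)(x - 1)(x + 1)(x + 2) = 0 at x ∈ {-2, -1, 1, 3}; ∂phi/∂y = -12(y - 2)(y - 1)(y + 4) = 0 at y ∈ {-4, 1, 2}.
The Hessian is diagonal: diag(phi_xx, phi_yy). Second derivatives: phi_xx(-2)=900, phi_xx(-1)=-480, phi_xx(1)=720, phi_xx(3)=-2400; phi_yy(-4)=-360, phi_yy(1)=60, phi_yy(2)=-72.
Saddle points occur where the two diagonal entries have opposite signs: (-2, -4), (-2, 2), (-1, 1), (1, -4), (1, 2), (3, 1). Count: 6.

6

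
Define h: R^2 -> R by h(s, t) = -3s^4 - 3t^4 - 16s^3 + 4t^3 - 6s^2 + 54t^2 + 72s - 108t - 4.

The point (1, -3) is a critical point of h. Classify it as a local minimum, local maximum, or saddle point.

local maximum

The mixed partial ∂²h/∂s∂t is 0, so the Hessian at any point is diag(h_ss, h_tt) = diag(-12(3s^2 + 8s + 1), 12(-3t^2 + 2t + 9)).
At (1, -3): H = diag(-144, -288).
Both eigenvalues are negative, so H is negative definite: a local maximum.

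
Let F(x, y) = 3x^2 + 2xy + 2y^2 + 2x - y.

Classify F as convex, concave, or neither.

convex

F is quadratic, so its Hessian is the constant matrix H = [[6, 2], [2, 4]].
det(H) = 20, tr(H) = 10.
det(H) > 0 and tr(H) > 0, so H is positive definite everywhere: convex.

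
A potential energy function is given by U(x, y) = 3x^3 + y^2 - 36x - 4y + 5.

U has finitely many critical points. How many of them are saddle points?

1

U separates as a function of x plus a function of y, so ∇U=0 decouples.
∂U/∂x = 9(x - 2)(x + 2) = 0 at x ∈ {-2, 2}; ∂U/∂y = 2(y - 2) = 0 at y ∈ {2}.
The Hessian is diagonal: diag(U_xx, U_yy). Second derivatives: U_xx(-2)=-36, U_xx(2)=36; U_yy(2)=2.
Saddle points occur where the two diagonal entries have opposite signs: (-2, 2). Count: 1.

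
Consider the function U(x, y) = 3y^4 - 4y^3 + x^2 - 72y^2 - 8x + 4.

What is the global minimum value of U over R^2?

U(x,y) separates as P(x) + Q(y) + 4, so its minimum is min P + min Q + 4.
P'(x) = 2x - 8 vanishes at x ∈ {4}; Q'(y) = 12y(y - 4)(y + 3) vanishes at y ∈ {-3, 0, 4}.
Local minima of P (where P''>0): P(4)=-16. Local minima of Q: Q(-3)=-297, Q(4)=-640.
So the global minimum of U is P(4) + Q(4) + 4 = -16 − 640 + 4 = -652, attained at (4, 4).

-652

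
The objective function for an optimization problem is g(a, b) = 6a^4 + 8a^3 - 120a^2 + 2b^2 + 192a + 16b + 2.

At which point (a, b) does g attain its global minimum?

(-4, -4)

g(a,b) separates as P(a) + Q(b) + 2, so its minimum is min P + min Q + 2.
P'(a) = 24(a - 2)(a - 1)(a + 4) vanishes at a ∈ {-4, 1, 2}; Q'(b) = 4b + 16 vanishes at b ∈ {-4}.
Local minima of P (where P''>0): P(-4)=-1664, P(2)=64. Local minima of Q: Q(-4)=-32.
So the global minimum of g is P(-4) + Q(-4) + 2 = -1664 − 32 + 2 = -1694, attained at (-4, -4).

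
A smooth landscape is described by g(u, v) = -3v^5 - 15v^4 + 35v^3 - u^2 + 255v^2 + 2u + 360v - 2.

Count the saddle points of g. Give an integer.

2

g separates as a function of u plus a function of v, so ∇g=0 decouples.
∂g/∂u = -2(u - 1) = 0 at u ∈ {1}; ∂g/∂v = -15(v - 3)(v + 1)(v + 2)(v + 4) = 0 at v ∈ {-4, -2, -1, 3}.
The Hessian is diagonal: diag(g_uu, g_vv). Second derivatives: g_uu(1)=-2; g_vv(-4)=630, g_vv(-2)=-150, g_vv(-1)=180, g_vv(3)=-2100.
Saddle points occur where the two diagonal entries have opposite signs: (1, -4), (1, -1). Count: 2.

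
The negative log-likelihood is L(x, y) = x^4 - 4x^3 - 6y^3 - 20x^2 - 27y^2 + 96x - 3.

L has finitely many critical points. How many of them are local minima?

L separates as a function of x plus a function of y, so ∇L=0 decouples.
∂L/∂x = 4(x - 4)(x - 2)(x + 3) = 0 at x ∈ {-3, 2, 4}; ∂L/∂y = -18y(y + 3) = 0 at y ∈ {-3, 0}.
The Hessian is diagonal: diag(L_xx, L_yy). Second derivatives: L_xx(-3)=140, L_xx(2)=-40, L_xx(4)=56; L_yy(-3)=54, L_yy(0)=-54.
Local minima occur where both diagonal entries positive: (-3, -3), (4, -3). Count: 2.

2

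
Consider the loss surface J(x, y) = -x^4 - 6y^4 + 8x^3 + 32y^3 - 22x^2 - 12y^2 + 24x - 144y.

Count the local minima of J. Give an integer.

1

J separates as a function of x plus a function of y, so ∇J=0 decouples.
∂J/∂x = -4(x - 3)(x - 2)(x - 1) = 0 at x ∈ {1, 2, 3}; ∂J/∂y = -24(y - 3)(y - 2)(y + 1) = 0 at y ∈ {-1, 2, 3}.
The Hessian is diagonal: diag(J_xx, J_yy). Second derivatives: J_xx(1)=-8, J_xx(2)=4, J_xx(3)=-8; J_yy(-1)=-288, J_yy(2)=72, J_yy(3)=-96.
Local minima occur where both diagonal entries positive: (2, 2). Count: 1.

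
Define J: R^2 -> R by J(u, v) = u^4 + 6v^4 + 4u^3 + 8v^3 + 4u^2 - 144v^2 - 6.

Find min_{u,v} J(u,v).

J(u,v) separates as P(u) + Q(v) − 6, so its minimum is min P + min Q − 6.
P'(u) = 4u(u + 1)(u + 2) vanishes at u ∈ {-2, -1, 0}; Q'(v) = 24v(v - 3)(v + 4) vanishes at v ∈ {-4, 0, 3}.
Local minima of P (where P''>0): P(-2)=0, P(0)=0. Local minima of Q: Q(-4)=-1280, Q(3)=-594.
So the global minimum of J is P(-2) + Q(-4) − 6 = 0 − 1280 − 6 = -1286, attained at (-2, -4).

-1286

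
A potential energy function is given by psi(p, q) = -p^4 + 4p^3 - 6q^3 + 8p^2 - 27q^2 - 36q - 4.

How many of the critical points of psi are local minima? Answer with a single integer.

psi separates as a function of p plus a function of q, so ∇psi=0 decouples.
∂psi/∂p = -4p(p - 4)(p + 1) = 0 at p ∈ {-1, 0, 4}; ∂psi/∂q = -18(q + 1)(q + 2) = 0 at q ∈ {-2, -1}.
The Hessian is diagonal: diag(psi_pp, psi_qq). Second derivatives: psi_pp(-1)=-20, psi_pp(0)=16, psi_pp(4)=-80; psi_qq(-2)=18, psi_qq(-1)=-18.
Local minima occur where both diagonal entries positive: (0, -2). Count: 1.

1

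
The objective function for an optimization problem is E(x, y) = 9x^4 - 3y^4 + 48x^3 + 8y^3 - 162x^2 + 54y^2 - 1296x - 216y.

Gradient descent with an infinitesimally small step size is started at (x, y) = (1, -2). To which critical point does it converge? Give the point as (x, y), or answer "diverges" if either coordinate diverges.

E is separable, so gradient descent decouples: x follows -∂E/∂x, y follows -∂E/∂y.
∂E/∂x = 36(x - 3)(x + 3)(x + 4); at x=1 this is -1440, so x increases.
∂E/∂y = -12(y - 3)(y - 2)(y + 3); at y=-2 this is -240, so y increases.
x converges to its nearest critical value 3 (a local min of the x-part); y converges to 2. The iterate converges to (3, 2).

(3, 2)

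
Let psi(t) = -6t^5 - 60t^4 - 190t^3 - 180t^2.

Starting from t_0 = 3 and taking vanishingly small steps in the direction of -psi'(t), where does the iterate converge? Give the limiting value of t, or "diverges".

diverges

psi'(t) = -30t(t + 1)(t + 3)(t + 4), so psi'(3) = -15120.
Gradient descent moves in the -psi' direction, i.e. t is increasing.
There is no critical point above t=3, and psi' keeps the same sign, so the iterate runs off to +∞.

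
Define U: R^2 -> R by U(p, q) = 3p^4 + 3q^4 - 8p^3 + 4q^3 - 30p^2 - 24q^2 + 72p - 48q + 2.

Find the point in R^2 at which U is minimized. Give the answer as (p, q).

U(p,q) separates as A(p) + B(q) + 2, so its minimum is min A + min B + 2.
A'(p) = 12(p - 3)(p - 1)(p + 2) vanishes at p ∈ {-2, 1, 3}; B'(q) = 12(q - 2)(q + 1)(q + 2) vanishes at q ∈ {-2, -1, 2}.
Local minima of A (where A''>0): A(-2)=-152, A(3)=-27. Local minima of B: B(-2)=16, B(2)=-112.
So the global minimum of U is A(-2) + B(2) + 2 = -152 − 112 + 2 = -262, attained at (-2, 2).

(-2, 2)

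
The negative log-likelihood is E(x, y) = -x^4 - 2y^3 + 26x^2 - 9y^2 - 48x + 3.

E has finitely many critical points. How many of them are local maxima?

E separates as a function of x plus a function of y, so ∇E=0 decouples.
∂E/∂x = -4(x - 3)(x - 1)(x + 4) = 0 at x ∈ {-4, 1, 3}; ∂E/∂y = -6y(y + 3) = 0 at y ∈ {-3, 0}.
The Hessian is diagonal: diag(E_xx, E_yy). Second derivatives: E_xx(-4)=-140, E_xx(1)=40, E_xx(3)=-56; E_yy(-3)=18, E_yy(0)=-18.
Local maxima occur where both diagonal entries negative: (-4, 0), (3, 0). Count: 2.

2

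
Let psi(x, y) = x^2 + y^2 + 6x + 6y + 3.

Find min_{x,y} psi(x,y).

psi(x,y) separates as P(x) + Q(y) + 3, so its minimum is min P + min Q + 3.
P'(x) = 2x + 6 vanishes at x ∈ {-3}; Q'(y) = 2y + 6 vanishes at y ∈ {-3}.
Local minima of P (where P''>0): P(-3)=-9. Local minima of Q: Q(-3)=-9.
So the global minimum of psi is P(-3) + Q(-3) + 3 = -9 − 9 + 3 = -15, attained at (-3, -3).

-15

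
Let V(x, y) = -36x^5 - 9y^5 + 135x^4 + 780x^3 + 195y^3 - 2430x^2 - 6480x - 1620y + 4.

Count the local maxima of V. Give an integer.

V separates as a function of x plus a function of y, so ∇V=0 decouples.
∂V/∂x = -180(x - 4)(x - 3)(x + 1)(x + 3) = 0 at x ∈ {-3, -1, 3, 4}; ∂V/∂y = -45(y - 3)(y - 2)(y + 2)(y + 3) = 0 at y ∈ {-3, -2, 2, 3}.
The Hessian is diagonal: diag(V_xx, V_yy). Second derivatives: V_xx(-3)=15120, V_xx(-1)=-7200, V_xx(3)=4320, V_xx(4)=-6300; V_yy(-3)=1350, V_yy(-2)=-900, V_yy(2)=900, V_yy(3)=-1350.
Local maxima occur where both diagonal entries negative: (-1, -2), (-1, 3), (4, -2), (4, 3). Count: 4.

4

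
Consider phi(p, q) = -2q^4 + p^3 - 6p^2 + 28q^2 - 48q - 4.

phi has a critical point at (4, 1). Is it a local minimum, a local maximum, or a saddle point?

local minimum

The mixed partial ∂²phi/∂p∂q is 0, so the Hessian at any point is diag(phi_pp, phi_qq) = diag(6(p - 2), 8(-3q^2 + 7)).
At (4, 1): H = diag(12, 32).
Both eigenvalues are positive, so H is positive definite: a local minimum.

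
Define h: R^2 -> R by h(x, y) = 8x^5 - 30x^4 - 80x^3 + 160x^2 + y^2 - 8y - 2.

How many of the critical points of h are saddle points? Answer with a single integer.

h separates as a function of x plus a function of y, so ∇h=0 decouples.
∂h/∂x = 40x(x - 4)(x - 1)(x + 2) = 0 at x ∈ {-2, 0, 1, 4}; ∂h/∂y = 2(y - 4) = 0 at y ∈ {4}.
The Hessian is diagonal: diag(h_xx, h_yy). Second derivatives: h_xx(-2)=-1440, h_xx(0)=320, h_xx(1)=-360, h_xx(4)=2880; h_yy(4)=2.
Saddle points occur where the two diagonal entries have opposite signs: (-2, 4), (1, 4). Count: 2.

2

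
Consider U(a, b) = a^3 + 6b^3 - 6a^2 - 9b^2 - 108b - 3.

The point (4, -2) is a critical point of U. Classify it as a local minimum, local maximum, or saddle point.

The mixed partial ∂²U/∂a∂b is 0, so the Hessian at any point is diag(U_aa, U_bb) = diag(6(a - 2), 18(2b - 1)).
At (4, -2): H = diag(12, -90).
The eigenvalues have opposite signs, so H is indefinite: a saddle point.

saddle point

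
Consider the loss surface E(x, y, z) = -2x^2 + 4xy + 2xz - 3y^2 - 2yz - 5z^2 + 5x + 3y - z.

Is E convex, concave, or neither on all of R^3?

concave

E is quadratic, so its Hessian is the constant matrix H = [[-4, 4, 2], [4, -6, -2], [2, -2, -10]].
Leading principal minors: -4, 8, -72.
Signs alternate −, +, − ⇒ H ≺ 0 ⇒ concave.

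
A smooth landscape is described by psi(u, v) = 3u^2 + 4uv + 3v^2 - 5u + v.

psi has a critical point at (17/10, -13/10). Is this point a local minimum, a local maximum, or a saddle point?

local minimum

The Hessian of psi is constant: H = [[6, 4], [4, 6]].
det(H) = 6·6 − 4² = 20.
det(H) > 0 and tr(H) = 12 > 0, so H is positive definite and the point is a local minimum.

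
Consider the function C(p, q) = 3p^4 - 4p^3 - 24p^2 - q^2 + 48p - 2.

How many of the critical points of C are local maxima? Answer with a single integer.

1

C separates as a function of p plus a function of q, so ∇C=0 decouples.
∂C/∂p = 12(p - 2)(p - 1)(p + 2) = 0 at p ∈ {-2, 1, 2}; ∂C/∂q = -2q = 0 at q ∈ {0}.
The Hessian is diagonal: diag(C_pp, C_qq). Second derivatives: C_pp(-2)=144, C_pp(1)=-36, C_pp(2)=48; C_qq(0)=-2.
Local maxima occur where both diagonal entries negative: (1, 0). Count: 1.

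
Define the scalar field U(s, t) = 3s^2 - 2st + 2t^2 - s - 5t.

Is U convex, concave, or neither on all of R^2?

convex

U is quadratic, so its Hessian is the constant matrix H = [[6, -2], [-2, 4]].
det(H) = 20, tr(H) = 10.
det(H) > 0 and tr(H) > 0, so H is positive definite everywhere: convex.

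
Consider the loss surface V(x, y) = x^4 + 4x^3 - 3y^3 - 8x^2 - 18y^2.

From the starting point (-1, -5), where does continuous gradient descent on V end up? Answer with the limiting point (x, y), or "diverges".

V is separable, so gradient descent decouples: x follows -∂V/∂x, y follows -∂V/∂y.
∂V/∂x = 4x(x - 1)(x + 4); at x=-1 this is 24, so x decreases.
∂V/∂y = -9y(y + 4); at y=-5 this is -45, so y increases.
x converges to its nearest critical value -4 (a local min of the x-part); y converges to -4. The iterate converges to (-4, -4).

(-4, -4)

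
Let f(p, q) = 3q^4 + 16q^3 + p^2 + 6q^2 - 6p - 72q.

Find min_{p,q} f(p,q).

f(p,q) separates as A(p) + B(q), so its minimum is min A + min B.
A'(p) = 2p - 6 vanishes at p ∈ {3}; B'(q) = 12(q - 1)(q + 2)(q + 3) vanishes at q ∈ {-3, -2, 1}.
Local minima of A (where A''>0): A(3)=-9. Local minima of B: B(-3)=81, B(1)=-47.
So the global minimum of f is A(3) + B(1) = -9 − 47 = -56, attained at (3, 1).

-56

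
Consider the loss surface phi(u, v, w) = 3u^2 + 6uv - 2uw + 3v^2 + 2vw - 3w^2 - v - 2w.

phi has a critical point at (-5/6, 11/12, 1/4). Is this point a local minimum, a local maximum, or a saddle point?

saddle point

The Hessian is constant: H = [[6, 6, -2], [6, 6, 2], [-2, 2, -6]].
Leading principal minors: Δ₁ = 6, Δ₂ = 0, Δ₃ = -96.
The minors fit neither the all-positive nor the alternating-sign pattern, so H is indefinite: a saddle point.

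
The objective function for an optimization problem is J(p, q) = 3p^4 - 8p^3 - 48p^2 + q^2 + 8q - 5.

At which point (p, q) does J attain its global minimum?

J(p,q) separates as A(p) + B(q) − 5, so its minimum is min A + min B − 5.
A'(p) = 12p(p - 4)(p + 2) vanishes at p ∈ {-2, 0, 4}; B'(q) = 2q + 8 vanishes at q ∈ {-4}.
Local minima of A (where A''>0): A(-2)=-80, A(4)=-512. Local minima of B: B(-4)=-16.
So the global minimum of J is A(4) + B(-4) − 5 = -512 − 16 − 5 = -533, attained at (4, -4).

(4, -4)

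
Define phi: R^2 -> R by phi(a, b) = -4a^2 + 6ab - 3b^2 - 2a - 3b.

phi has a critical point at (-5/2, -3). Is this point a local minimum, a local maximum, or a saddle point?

local maximum

The Hessian of phi is constant: H = [[-8, 6], [6, -6]].
det(H) = (-8)·(-6) − 6² = 12.
det(H) > 0 and tr(H) = -14 < 0, so H is negative definite and the point is a local maximum.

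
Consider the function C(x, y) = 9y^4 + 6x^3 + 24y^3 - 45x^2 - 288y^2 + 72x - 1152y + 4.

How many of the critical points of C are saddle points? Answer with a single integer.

3

C separates as a function of x plus a function of y, so ∇C=0 decouples.
∂C/∂x = 18(x - 4)(x - 1) = 0 at x ∈ {1, 4}; ∂C/∂y = 36(y - 4)(y + 2)(y + 4) = 0 at y ∈ {-4, -2, 4}.
The Hessian is diagonal: diag(C_xx, C_yy). Second derivatives: C_xx(1)=-54, C_xx(4)=54; C_yy(-4)=576, C_yy(-2)=-432, C_yy(4)=1728.
Saddle points occur where the two diagonal entries have opposite signs: (1, -4), (1, 4), (4, -2). Count: 3.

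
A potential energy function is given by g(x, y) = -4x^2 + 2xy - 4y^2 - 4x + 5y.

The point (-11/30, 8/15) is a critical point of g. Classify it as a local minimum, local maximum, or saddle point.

The Hessian of g is constant: H = [[-8, 2], [2, -8]].
det(H) = (-8)·(-8) − 2² = 60.
det(H) > 0 and tr(H) = -16 < 0, so H is negative definite and the point is a local maximum.

local maximum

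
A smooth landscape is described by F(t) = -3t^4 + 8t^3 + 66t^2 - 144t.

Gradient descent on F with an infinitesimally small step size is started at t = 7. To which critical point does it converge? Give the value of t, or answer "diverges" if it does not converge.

F'(t) = -12(t - 4)(t - 1)(t + 3), so F'(7) = -2160.
Gradient descent moves in the -F' direction, i.e. t is increasing.
There is no critical point above t=7, and F' keeps the same sign, so the iterate runs off to +∞.

diverges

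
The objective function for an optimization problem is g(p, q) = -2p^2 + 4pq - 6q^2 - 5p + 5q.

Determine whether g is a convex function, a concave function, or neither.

g is quadratic, so its Hessian is the constant matrix H = [[-4, 4], [4, -12]].
det(H) = 32, tr(H) = -16.
det(H) > 0 and tr(H) < 0, so H is negative definite everywhere: concave.

concave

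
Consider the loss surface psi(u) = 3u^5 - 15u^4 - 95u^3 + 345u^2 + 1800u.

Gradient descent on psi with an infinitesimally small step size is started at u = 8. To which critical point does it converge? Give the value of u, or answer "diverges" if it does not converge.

psi'(u) = 15(u - 5)(u - 4)(u + 2)(u + 3), so psi'(8) = 19800.
Gradient descent moves in the -psi' direction, i.e. u is decreasing.
The nearest critical point in that direction is u = 5, where psi'' = 840 > 0 (a local minimum). The iterate converges there.

5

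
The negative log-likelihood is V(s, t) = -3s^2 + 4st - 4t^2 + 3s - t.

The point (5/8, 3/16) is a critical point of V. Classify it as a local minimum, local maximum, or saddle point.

local maximum

The Hessian of V is constant: H = [[-6, 4], [4, -8]].
det(H) = (-6)·(-8) − 4² = 32.
det(H) > 0 and tr(H) = -14 < 0, so H is negative definite and the point is a local maximum.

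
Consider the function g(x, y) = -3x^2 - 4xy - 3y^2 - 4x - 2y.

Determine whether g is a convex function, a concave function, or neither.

concave

g is quadratic, so its Hessian is the constant matrix H = [[-6, -4], [-4, -6]].
det(H) = 20, tr(H) = -12.
det(H) > 0 and tr(H) < 0, so H is negative definite everywhere: concave.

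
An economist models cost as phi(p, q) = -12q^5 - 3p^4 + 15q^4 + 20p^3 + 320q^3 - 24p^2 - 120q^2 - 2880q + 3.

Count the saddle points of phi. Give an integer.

phi separates as a function of p plus a function of q, so ∇phi=0 decouples.
∂phi/∂p = -12p(p - 4)(p - 1) = 0 at p ∈ {0, 1, 4}; ∂phi/∂q = -60(q - 4)(q - 2)(q + 2)(q + 3) = 0 at q ∈ {-3, -2, 2, 4}.
The Hessian is diagonal: diag(phi_pp, phi_qq). Second derivatives: phi_pp(0)=-48, phi_pp(1)=36, phi_pp(4)=-144; phi_qq(-3)=2100, phi_qq(-2)=-1440, phi_qq(2)=2400, phi_qq(4)=-5040.
Saddle points occur where the two diagonal entries have opposite signs: (0, -3), (0, 2), (1, -2), (1, 4), (4, -3), (4, 2). Count: 6.

6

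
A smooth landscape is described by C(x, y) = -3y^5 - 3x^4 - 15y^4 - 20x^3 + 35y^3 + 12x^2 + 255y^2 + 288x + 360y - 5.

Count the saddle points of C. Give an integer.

6

C separates as a function of x plus a function of y, so ∇C=0 decouples.
∂C/∂x = -12(x - 2)(x + 3)(x + 4) = 0 at x ∈ {-4, -3, 2}; ∂C/∂y = -15(y - 3)(y + 1)(y + 2)(y + 4) = 0 at y ∈ {-4, -2, -1, 3}.
The Hessian is diagonal: diag(C_xx, C_yy). Second derivatives: C_xx(-4)=-72, C_xx(-3)=60, C_xx(2)=-360; C_yy(-4)=630, C_yy(-2)=-150, C_yy(-1)=180, C_yy(3)=-2100.
Saddle points occur where the two diagonal entries have opposite signs: (-4, -4), (-4, -1), (-3, -2), (-3, 3), (2, -4), (2, -1). Count: 6.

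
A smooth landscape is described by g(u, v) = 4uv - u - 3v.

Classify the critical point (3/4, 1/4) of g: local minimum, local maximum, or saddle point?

The Hessian of g is constant: H = [[0, 4], [4, 0]].
det(H) = 0·0 − 4² = -16.
Since det(H) < 0, H is indefinite and the critical point is a saddle point.

saddle point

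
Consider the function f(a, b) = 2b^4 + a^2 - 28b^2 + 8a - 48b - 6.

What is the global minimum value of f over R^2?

f(a,b) separates as P(a) + Q(b) − 6, so its minimum is min P + min Q − 6.
P'(a) = 2a + 8 vanishes at a ∈ {-4}; Q'(b) = 8(b - 3)(b + 1)(b + 2) vanishes at b ∈ {-2, -1, 3}.
Local minima of P (where P''>0): P(-4)=-16. Local minima of Q: Q(-2)=16, Q(3)=-234.
So the global minimum of f is P(-4) + Q(3) − 6 = -16 − 234 − 6 = -256, attained at (-4, 3).

-256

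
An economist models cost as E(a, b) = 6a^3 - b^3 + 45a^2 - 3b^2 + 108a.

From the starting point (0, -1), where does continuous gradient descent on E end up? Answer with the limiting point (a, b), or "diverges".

(-2, -2)

E is separable, so gradient descent decouples: a follows -∂E/∂a, b follows -∂E/∂b.
∂E/∂a = 18(a + 2)(a + 3); at a=0 this is 108, so a decreases.
∂E/∂b = -3b(b + 2); at b=-1 this is 3, so b decreases.
a converges to its nearest critical value -2 (a local min of the a-part); b converges to -2. The iterate converges to (-2, -2).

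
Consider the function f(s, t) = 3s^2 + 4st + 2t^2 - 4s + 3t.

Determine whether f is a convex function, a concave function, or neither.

convex

f is quadratic, so its Hessian is the constant matrix H = [[6, 4], [4, 4]].
det(H) = 8, tr(H) = 10.
det(H) > 0 and tr(H) > 0, so H is positive definite everywhere: convex.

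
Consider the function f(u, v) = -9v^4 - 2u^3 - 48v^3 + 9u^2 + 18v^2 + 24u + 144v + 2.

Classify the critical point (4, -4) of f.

The mixed partial ∂²f/∂u∂v is 0, so the Hessian at any point is diag(f_uu, f_vv) = diag(6(-2u + 3), 36(-3v^2 - 8v + 1)).
At (4, -4): H = diag(-30, -540).
Both eigenvalues are negative, so H is negative definite: a local maximum.

local maximum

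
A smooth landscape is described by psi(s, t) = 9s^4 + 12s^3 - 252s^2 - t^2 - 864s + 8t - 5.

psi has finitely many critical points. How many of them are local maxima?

1

psi separates as a function of s plus a function of t, so ∇psi=0 decouples.
∂psi/∂s = 36(s - 4)(s + 2)(s + 3) = 0 at s ∈ {-3, -2, 4}; ∂psi/∂t = -2(t - 4) = 0 at t ∈ {4}.
The Hessian is diagonal: diag(psi_ss, psi_tt). Second derivatives: psi_ss(-3)=252, psi_ss(-2)=-216, psi_ss(4)=1512; psi_tt(4)=-2.
Local maxima occur where both diagonal entries negative: (-2, 4). Count: 1.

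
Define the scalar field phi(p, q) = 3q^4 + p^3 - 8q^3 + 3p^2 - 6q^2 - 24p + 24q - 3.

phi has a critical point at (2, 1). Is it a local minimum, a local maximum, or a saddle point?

The mixed partial ∂²phi/∂p∂q is 0, so the Hessian at any point is diag(phi_pp, phi_qq) = diag(6(p + 1), 12(3q^2 - 4q - 1)).
At (2, 1): H = diag(18, -24).
The eigenvalues have opposite signs, so H is indefinite: a saddle point.

saddle point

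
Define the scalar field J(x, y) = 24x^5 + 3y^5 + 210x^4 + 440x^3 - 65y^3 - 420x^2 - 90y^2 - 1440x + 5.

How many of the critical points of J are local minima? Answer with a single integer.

4

J separates as a function of x plus a function of y, so ∇J=0 decouples.
∂J/∂x = 120(x - 1)(x + 1)(x + 3)(x + 4) = 0 at x ∈ {-4, -3, -1, 1}; ∂J/∂y = 15y(y - 4)(y + 1)(y + 3) = 0 at y ∈ {-3, -1, 0, 4}.
The Hessian is diagonal: diag(J_xx, J_yy). Second derivatives: J_xx(-4)=-1800, J_xx(-3)=960, J_xx(-1)=-1440, J_xx(1)=4800; J_yy(-3)=-630, J_yy(-1)=150, J_yy(0)=-180, J_yy(4)=2100.
Local minima occur where both diagonal entries positive: (-3, -1), (-3, 4), (1, -1), (1, 4). Count: 4.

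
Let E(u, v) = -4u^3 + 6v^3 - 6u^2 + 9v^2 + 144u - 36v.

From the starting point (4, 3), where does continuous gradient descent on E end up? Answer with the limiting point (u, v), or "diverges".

diverges

E is separable, so gradient descent decouples: u follows -∂E/∂u, v follows -∂E/∂v.
∂E/∂u = -12(u - 3)(u + 4); at u=4 this is -96, so u increases.
∂E/∂v = 18(v - 1)(v + 2); at v=3 this is 180, so v decreases.
The u-coordinate has no critical point in that direction and runs off to infinity.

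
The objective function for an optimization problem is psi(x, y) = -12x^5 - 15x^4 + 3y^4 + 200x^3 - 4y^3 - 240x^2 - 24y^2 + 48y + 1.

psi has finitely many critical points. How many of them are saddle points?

6

psi separates as a function of x plus a function of y, so ∇psi=0 decouples.
∂psi/∂x = -60x(x - 2)(x - 1)(x + 4) = 0 at x ∈ {-4, 0, 1, 2}; ∂psi/∂y = 12(y - 2)(y - 1)(y + 2) = 0 at y ∈ {-2, 1, 2}.
The Hessian is diagonal: diag(psi_xx, psi_yy). Second derivatives: psi_xx(-4)=7200, psi_xx(0)=-480, psi_xx(1)=300, psi_xx(2)=-720; psi_yy(-2)=144, psi_yy(1)=-36, psi_yy(2)=48.
Saddle points occur where the two diagonal entries have opposite signs: (-4, 1), (0, -2), (0, 2), (1, 1), (2, -2), (2, 2). Count: 6.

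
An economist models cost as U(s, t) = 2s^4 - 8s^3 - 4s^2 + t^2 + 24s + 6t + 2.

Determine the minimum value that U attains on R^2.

U(s,t) separates as P(s) + Q(t) + 2, so its minimum is min P + min Q + 2.
P'(s) = 8(s - 3)(s - 1)(s + 1) vanishes at s ∈ {-1, 1, 3}; Q'(t) = 2(t + 3) vanishes at t ∈ {-3}.
Local minima of P (where P''>0): P(-1)=-18, P(3)=-18. Local minima of Q: Q(-3)=-9.
So the global minimum of U is P(-1) + Q(-3) + 2 = -18 − 9 + 2 = -25, attained at (-1, -3).

-25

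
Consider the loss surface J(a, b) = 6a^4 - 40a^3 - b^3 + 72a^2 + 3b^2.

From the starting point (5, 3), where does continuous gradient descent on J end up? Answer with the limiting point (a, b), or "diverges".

J is separable, so gradient descent decouples: a follows -∂J/∂a, b follows -∂J/∂b.
∂J/∂a = 24a(a - 3)(a - 2); at a=5 this is 720, so a decreases.
∂J/∂b = -3b(b - 2); at b=3 this is -9, so b increases.
The b-coordinate has no critical point in that direction and runs off to infinity.

diverges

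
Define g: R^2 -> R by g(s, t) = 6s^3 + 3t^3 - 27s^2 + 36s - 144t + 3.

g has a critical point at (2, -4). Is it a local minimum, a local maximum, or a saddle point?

The mixed partial ∂²g/∂s∂t is 0, so the Hessian at any point is diag(g_ss, g_tt) = diag(18(2s - 3), 18t).
At (2, -4): H = diag(18, -72).
The eigenvalues have opposite signs, so H is indefinite: a saddle point.

saddle point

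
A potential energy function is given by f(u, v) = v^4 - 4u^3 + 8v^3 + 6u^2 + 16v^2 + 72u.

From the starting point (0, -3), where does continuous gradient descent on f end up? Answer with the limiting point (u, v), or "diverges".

(-2, -4)

f is separable, so gradient descent decouples: u follows -∂f/∂u, v follows -∂f/∂v.
∂f/∂u = -12(u - 3)(u + 2); at u=0 this is 72, so u decreases.
∂f/∂v = 4v(v + 2)(v + 4); at v=-3 this is 12, so v decreases.
u converges to its nearest critical value -2 (a local min of the u-part); v converges to -4. The iterate converges to (-2, -4).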